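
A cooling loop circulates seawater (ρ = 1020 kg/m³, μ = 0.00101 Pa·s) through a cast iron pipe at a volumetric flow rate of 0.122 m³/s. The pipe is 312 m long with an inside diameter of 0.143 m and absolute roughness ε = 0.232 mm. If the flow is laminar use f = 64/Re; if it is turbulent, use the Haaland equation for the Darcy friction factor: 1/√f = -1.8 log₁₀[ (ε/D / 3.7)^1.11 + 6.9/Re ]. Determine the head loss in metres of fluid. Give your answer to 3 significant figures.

Cross-sectional area A = πD²/4 = π(0.143)²/4 = 0.01606 m²; mean velocity V = Q/A = 0.122/0.01606 = 7.596 m/s.
Reynolds number Re = ρVD/μ = 1020 · 7.596 · 0.143 / 0.00101 = 1.097e+06.
Re > 4000 → turbulent. Relative roughness ε/D = 0.000232/0.143 = 0.00162. Haaland: 1/√f = -1.8 log₁₀[(0.00162/3.7)^1.11 + 6.9/1.097e+06] = -1.8 log₁₀[0.000187 + 6.29e-06] = 6.684, so f = 0.02239.
Darcy-Weisbach: ΔP = f(L/D)(ρV²/2) = 0.02239·(312/0.143)·(1020·7.596²/2) = 0.02239·2182·2.943e+04 = 1.437e+06 Pa.
Head loss h_f = ΔP/(ρg) = 1.437e+06/(1020·9.81) = 144 m.

h_f ≈ 144 m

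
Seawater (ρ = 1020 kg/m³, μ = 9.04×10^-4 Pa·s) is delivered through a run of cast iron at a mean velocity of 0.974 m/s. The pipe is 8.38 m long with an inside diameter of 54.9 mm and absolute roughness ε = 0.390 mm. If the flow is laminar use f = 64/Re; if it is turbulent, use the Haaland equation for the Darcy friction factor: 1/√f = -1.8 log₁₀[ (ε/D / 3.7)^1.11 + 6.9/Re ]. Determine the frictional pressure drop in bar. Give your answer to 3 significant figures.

ΔP ≈ 0.0259 bar

Reynolds number Re = ρVD/μ = 1020 · 0.974 · 0.0549 / 0.000904 = 6.033e+04.
Re > 4000 → turbulent. Relative roughness ε/D = 0.00039/0.0549 = 0.0071. Haaland: 1/√f = -1.8 log₁₀[(0.0071/3.7)^1.11 + 6.9/6.033e+04] = -1.8 log₁₀[0.000965 + 0.000114] = 5.34, so f = 0.03506.
Darcy-Weisbach: ΔP = f(L/D)(ρV²/2) = 0.03506·(8.38/0.0549)·(1020·0.974²/2) = 0.03506·152.6·483.8 = 2589 Pa.
ΔP = 2589 Pa = 0.0259 bar.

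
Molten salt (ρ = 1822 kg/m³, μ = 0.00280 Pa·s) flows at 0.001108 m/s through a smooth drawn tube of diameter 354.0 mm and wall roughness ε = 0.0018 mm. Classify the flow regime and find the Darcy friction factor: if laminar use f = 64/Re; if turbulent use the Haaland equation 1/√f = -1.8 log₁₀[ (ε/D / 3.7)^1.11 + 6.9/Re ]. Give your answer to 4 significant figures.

f ≈ 0.2508

Re = ρVD/μ = 1822·0.001108·0.354/0.0028 = 255.2.
Re < 2300 → laminar, so f = 64/Re = 0.2508 (roughness is irrelevant in laminar flow).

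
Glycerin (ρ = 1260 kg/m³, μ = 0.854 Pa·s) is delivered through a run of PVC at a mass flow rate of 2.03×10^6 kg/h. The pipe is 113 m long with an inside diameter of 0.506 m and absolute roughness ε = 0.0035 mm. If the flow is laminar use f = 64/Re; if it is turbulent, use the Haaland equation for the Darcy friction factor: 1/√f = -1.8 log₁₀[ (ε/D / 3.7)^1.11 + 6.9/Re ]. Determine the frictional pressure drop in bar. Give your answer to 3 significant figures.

ΔP ≈ 0.268 bar

ṁ = 2.03×10^6 kg/h = 2.03×10^6/3600 = 563.9 kg/s.
A = πD²/4 = π(0.506)²/4 = 0.2011 m²; mean velocity V = ṁ/(ρA) = 563.9/(1260 · 0.2011) = 2.226 m/s.
Reynolds number Re = ρVD/μ = 1260 · 2.226 · 0.506 / 0.854 = 1661.
Re < 2300 → laminar flow, so f = 64/Re = 64/1661 = 0.03852 (the turbulent correlation is not needed).
Darcy-Weisbach: ΔP = f(L/D)(ρV²/2) = 0.03852·(113/0.506)·(1260·2.226²/2) = 0.03852·223.3·3120 = 2.684e+04 Pa.
ΔP = 2.684e+04 Pa = 0.268 bar.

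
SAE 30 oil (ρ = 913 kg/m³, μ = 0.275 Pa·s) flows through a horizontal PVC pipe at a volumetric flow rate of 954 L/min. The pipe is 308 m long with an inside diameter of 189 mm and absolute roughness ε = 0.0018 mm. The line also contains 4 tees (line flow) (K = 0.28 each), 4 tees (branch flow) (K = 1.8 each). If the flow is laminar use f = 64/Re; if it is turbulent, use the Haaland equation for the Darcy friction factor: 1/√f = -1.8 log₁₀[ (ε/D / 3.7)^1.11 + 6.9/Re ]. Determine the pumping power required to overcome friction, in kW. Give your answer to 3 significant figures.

Q = 954 L/min = 954/60000 = 0.0159 m³/s.
Cross-sectional area A = πD²/4 = π(0.189)²/4 = 0.02806 m²; mean velocity V = Q/A = 0.0159/0.02806 = 0.5667 m/s.
Reynolds number Re = ρVD/μ = 913 · 0.5667 · 0.189 / 0.275 = 355.6.
Re < 2300 → laminar flow, so f = 64/Re = 64/355.6 = 0.18 (the turbulent correlation is not needed).
Total minor-loss coefficient ΣK = 4·0.28 + 4·1.8 = 8.32.
ΔP = [f·L/D + ΣK]·(ρV²/2) = [0.18·308/0.189 + 8.32]·(913·0.5667²/2) = [293.3 + 8.32]·146.6 = 4.422e+04 Pa.
Pumping power P = QΔP = 0.0159·4.422e+04 = 703.1 W = 0.703 kW.

P ≈ 0.703 kW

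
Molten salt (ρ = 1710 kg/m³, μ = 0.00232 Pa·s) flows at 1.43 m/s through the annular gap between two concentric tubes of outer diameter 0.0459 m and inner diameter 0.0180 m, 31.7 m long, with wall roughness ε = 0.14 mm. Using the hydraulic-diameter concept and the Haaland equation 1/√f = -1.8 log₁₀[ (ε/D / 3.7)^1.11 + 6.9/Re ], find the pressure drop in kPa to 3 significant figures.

Hydraulic diameter D_h = 4A/P = D_o - D_i = 0.0459 - 0.018 = 0.0279 m.
Re = ρVD_h/μ = 1710·1.43·0.0279/0.00232 = 2.941e+04.
ε/D_h = 0.00014/0.0279 = 0.00502; Haaland gives 1/√f = -1.8 log₁₀[0.000656+0.000235] = 5.491, so f = 0.03317.
ΔP = f(L/D_h)(ρV²/2) = 0.03317·31.7/0.0279·1748 = 6.59e+04 Pa.
ΔP = 65.9 kPa.

ΔP ≈ 65.9 kPa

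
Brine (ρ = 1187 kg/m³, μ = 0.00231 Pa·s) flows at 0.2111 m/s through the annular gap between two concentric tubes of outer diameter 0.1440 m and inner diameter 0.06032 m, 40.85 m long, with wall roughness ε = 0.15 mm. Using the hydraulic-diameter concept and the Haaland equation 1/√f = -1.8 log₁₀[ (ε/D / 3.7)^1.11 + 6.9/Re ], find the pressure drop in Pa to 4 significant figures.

Hydraulic diameter D_h = 4A/P = D_o - D_i = 0.144 - 0.06032 = 0.08368 m.
Re = ρVD_h/μ = 1187·0.2111·0.08368/0.00231 = 9077.
ε/D_h = 0.00015/0.08368 = 0.00179; Haaland gives 1/√f = -1.8 log₁₀[0.000209+0.00076] = 5.424, so f = 0.03399.
ΔP = f(L/D_h)(ρV²/2) = 0.03399·40.85/0.08368·26.45 = 438.8 Pa.

ΔP ≈ 438.8 Pa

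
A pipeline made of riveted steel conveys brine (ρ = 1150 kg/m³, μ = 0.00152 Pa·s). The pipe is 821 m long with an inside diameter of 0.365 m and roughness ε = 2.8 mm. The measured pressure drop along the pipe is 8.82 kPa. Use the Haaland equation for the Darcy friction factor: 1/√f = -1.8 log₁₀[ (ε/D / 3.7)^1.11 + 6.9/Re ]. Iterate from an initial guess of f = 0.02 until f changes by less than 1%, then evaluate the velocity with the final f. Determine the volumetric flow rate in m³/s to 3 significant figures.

Rearranging Darcy-Weisbach: V = √(2·ΔP·D/(f·L·ρ)). With ε/D = 0.0028/0.365 = 0.00767, iterate starting from f = 0.02:
  f = 0.02 → V = √(2·8820·0.365/(0.02·821·1150)) = 0.5839 m/s; Re = ρVD/μ = 1.613e+05; f → 0.0352
  f = 0.0352 → V = 0.4402 m/s; Re = 1.216e+05; f → 0.03533
Converged (Δf/f < 1%). With the final f = 0.03533: V = √(2·8820·0.365/(0.03533·821·1150)) = 0.4393 m/s.
Q = V·A = 0.4393·(π/4·0.365²) = 0.04597 m³/s = 0.0460 m³/s.

Q ≈ 0.0460 m³/s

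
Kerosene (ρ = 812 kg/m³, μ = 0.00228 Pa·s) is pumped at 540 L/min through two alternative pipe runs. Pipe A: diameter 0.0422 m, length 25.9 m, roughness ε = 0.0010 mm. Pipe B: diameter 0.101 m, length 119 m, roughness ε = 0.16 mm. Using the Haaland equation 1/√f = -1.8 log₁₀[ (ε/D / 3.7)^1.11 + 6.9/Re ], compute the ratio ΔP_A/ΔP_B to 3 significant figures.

ΔP_A/ΔP_B ≈ 11.9

Pipe A: V = Q/A = 0.009/0.001399 = 6.435 m/s; Re = 9.671e+04; ε/D = 2.37e-05; Haaland → f = 0.01804; ΔP_A = f(L/D)(ρV²/2) = 1.861e+05 Pa.
Pipe B: V = Q/A = 0.009/0.008012 = 1.123 m/s; Re = 4.041e+04; ε/D = 0.00158; Haaland → f = 0.0259; ΔP_B = f(L/D)(ρV²/2) = 1.563e+04 Pa.
ΔP_A/ΔP_B = 1.861e+05/1.563e+04 = 11.9.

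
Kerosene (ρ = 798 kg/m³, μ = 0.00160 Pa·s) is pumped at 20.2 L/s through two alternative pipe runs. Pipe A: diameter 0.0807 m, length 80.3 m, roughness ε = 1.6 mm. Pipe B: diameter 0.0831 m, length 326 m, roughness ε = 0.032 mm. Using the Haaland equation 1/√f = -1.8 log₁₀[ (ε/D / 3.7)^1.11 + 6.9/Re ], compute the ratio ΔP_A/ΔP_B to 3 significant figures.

Pipe A: V = Q/A = 0.0202/0.005115 = 3.949 m/s; Re = 1.59e+05; ε/D = 0.0198; Haaland → f = 0.04881; ΔP_A = f(L/D)(ρV²/2) = 3.023e+05 Pa.
Pipe B: V = Q/A = 0.0202/0.005424 = 3.724 m/s; Re = 1.544e+05; ε/D = 0.000385; Haaland → f = 0.01852; ΔP_B = f(L/D)(ρV²/2) = 4.02e+05 Pa.
ΔP_A/ΔP_B = 3.023e+05/4.02e+05 = 0.752.

ΔP_A/ΔP_B ≈ 0.752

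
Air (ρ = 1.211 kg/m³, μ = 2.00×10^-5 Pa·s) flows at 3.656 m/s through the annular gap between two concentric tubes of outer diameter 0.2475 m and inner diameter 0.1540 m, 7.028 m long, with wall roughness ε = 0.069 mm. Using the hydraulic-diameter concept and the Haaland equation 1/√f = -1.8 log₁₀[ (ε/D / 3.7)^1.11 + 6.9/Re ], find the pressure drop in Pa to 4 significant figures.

ΔP ≈ 16.38 Pa

Hydraulic diameter D_h = 4A/P = D_o - D_i = 0.2475 - 0.154 = 0.0935 m.
Re = ρVD_h/μ = 1.211·3.656·0.0935/2e-05 = 2.07e+04.
ε/D_h = 6.9e-05/0.0935 = 0.000738; Haaland gives 1/√f = -1.8 log₁₀[7.81e-05+0.000333] = 6.094, so f = 0.02693.
ΔP = f(L/D_h)(ρV²/2) = 0.02693·7.028/0.0935·8.093 = 16.38 Pa.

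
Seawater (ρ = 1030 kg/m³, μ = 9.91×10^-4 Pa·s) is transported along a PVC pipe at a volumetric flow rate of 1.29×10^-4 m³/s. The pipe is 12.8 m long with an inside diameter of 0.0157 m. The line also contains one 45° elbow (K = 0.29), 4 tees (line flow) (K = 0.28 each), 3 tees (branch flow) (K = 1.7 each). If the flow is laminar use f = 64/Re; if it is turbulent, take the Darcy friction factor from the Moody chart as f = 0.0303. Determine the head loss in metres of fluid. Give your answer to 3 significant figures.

Cross-sectional area A = πD²/4 = π(0.0157)²/4 = 0.0001936 m²; mean velocity V = Q/A = 0.000129/0.0001936 = 0.6663 m/s.
Reynolds number Re = ρVD/μ = 1030 · 0.6663 · 0.0157 / 0.000991 = 1.087e+04.
Re > 4000 → turbulent; use the Moody-chart value f = 0.0303.
Total minor-loss coefficient ΣK = 1·0.29 + 4·0.28 + 3·1.7 = 6.51.
ΔP = [f·L/D + ΣK]·(ρV²/2) = [0.0303·12.8/0.0157 + 6.51]·(1030·0.6663²/2) = [24.7 + 6.51]·228.7 = 7138 Pa.
Head loss h_f = ΔP/(ρg) = 7138/(1030·9.81) = 0.706 m.

h_f ≈ 0.706 m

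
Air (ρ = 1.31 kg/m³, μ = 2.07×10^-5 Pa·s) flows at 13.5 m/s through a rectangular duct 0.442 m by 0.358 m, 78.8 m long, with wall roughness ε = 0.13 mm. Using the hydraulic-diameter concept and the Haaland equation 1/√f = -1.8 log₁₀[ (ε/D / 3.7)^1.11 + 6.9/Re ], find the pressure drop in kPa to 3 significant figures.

ΔP ≈ 0.400 kPa

Hydraulic diameter D_h = 4A/P = 4·(0.442·0.358)/(2·(0.442+0.358)) = 0.6329/1.6 = 0.3956 m.
Re = ρVD_h/μ = 1.31·13.5·0.3956/2.07e-05 = 3.38e+05.
ε/D_h = 0.00013/0.3956 = 0.000329; Haaland gives 1/√f = -1.8 log₁₀[3.18e-05+2.04e-05] = 7.708, so f = 0.01683.
ΔP = f(L/D_h)(ρV²/2) = 0.01683·78.8/0.3956·119.4 = 400.3 Pa.
ΔP = 0.400 kPa.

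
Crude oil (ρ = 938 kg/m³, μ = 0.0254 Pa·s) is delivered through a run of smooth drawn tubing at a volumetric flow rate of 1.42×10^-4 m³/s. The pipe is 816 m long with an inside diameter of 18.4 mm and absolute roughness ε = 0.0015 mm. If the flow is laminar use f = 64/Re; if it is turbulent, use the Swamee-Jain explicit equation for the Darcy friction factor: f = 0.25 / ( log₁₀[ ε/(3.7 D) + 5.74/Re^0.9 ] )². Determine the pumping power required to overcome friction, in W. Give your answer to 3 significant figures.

Cross-sectional area A = πD²/4 = π(0.0184)²/4 = 0.0002659 m²; mean velocity V = Q/A = 0.000142/0.0002659 = 0.534 m/s.
Reynolds number Re = ρVD/μ = 938 · 0.534 · 0.0184 / 0.0254 = 362.9.
Re < 2300 → laminar flow, so f = 64/Re = 64/362.9 = 0.1764 (the turbulent correlation is not needed).
Darcy-Weisbach: ΔP = f(L/D)(ρV²/2) = 0.1764·(816/0.0184)·(938·0.534²/2) = 0.1764·4.435e+04·133.8 = 1.046e+06 Pa.
Pumping power P = QΔP = 0.000142·1.046e+06 = 148.6 W = 149 W.

P ≈ 149 W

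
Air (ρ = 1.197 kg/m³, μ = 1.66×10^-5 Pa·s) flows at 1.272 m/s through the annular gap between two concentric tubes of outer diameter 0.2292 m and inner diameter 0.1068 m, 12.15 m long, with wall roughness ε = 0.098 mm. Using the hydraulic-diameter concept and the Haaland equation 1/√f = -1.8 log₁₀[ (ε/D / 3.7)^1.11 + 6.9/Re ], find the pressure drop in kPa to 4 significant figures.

ΔP ≈ 0.002981 kPa

Hydraulic diameter D_h = 4A/P = D_o - D_i = 0.2292 - 0.1068 = 0.1224 m.
Re = ρVD_h/μ = 1.197·1.272·0.1224/1.66e-05 = 1.123e+04.
ε/D_h = 9.8e-05/0.1224 = 0.000801; Haaland gives 1/√f = -1.8 log₁₀[8.55e-05+0.000615] = 5.679, so f = 0.03101.
ΔP = f(L/D_h)(ρV²/2) = 0.03101·12.15/0.1224·0.9684 = 2.981 Pa.
ΔP = 0.002981 kPa.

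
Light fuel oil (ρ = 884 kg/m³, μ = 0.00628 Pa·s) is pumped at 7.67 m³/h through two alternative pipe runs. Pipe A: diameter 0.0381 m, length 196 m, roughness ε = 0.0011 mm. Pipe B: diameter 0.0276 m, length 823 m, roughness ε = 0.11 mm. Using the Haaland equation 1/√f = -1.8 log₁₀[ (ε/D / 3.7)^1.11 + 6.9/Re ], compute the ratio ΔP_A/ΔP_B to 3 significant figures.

Pipe A: V = Q/A = 0.002131/0.00114 = 1.869 m/s; Re = 1.002e+04; ε/D = 2.89e-05; Haaland → f = 0.03089; ΔP_A = f(L/D)(ρV²/2) = 2.453e+05 Pa.
Pipe B: V = Q/A = 0.002131/0.0005983 = 3.561 m/s; Re = 1.384e+04; ε/D = 0.00399; Haaland → f = 0.03436; ΔP_B = f(L/D)(ρV²/2) = 5.743e+06 Pa.
ΔP_A/ΔP_B = 2.453e+05/5.743e+06 = 0.0427.

ΔP_A/ΔP_B ≈ 0.0427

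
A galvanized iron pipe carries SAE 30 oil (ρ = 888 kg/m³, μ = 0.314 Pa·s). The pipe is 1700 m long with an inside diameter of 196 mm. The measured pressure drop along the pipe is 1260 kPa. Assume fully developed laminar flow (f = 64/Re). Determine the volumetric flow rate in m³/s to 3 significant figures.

For laminar flow, f = 64/Re with Re = ρVD/μ, so Darcy-Weisbach reduces to ΔP = 32μLV/D². Solving for V: V = ΔP·D²/(32μL) = 1.26e+06·(0.196)²/(32·0.314·1700) = 2.834 m/s.
Check: Re = ρVD/μ = 888·2.834·0.196/0.314 = 1571 < 2300, so the laminar assumption holds.
Q = V·A = 2.834·(π/4·0.196²) = 0.0855 m³/s = 0.0855 m³/s.

Q ≈ 0.0855 m³/s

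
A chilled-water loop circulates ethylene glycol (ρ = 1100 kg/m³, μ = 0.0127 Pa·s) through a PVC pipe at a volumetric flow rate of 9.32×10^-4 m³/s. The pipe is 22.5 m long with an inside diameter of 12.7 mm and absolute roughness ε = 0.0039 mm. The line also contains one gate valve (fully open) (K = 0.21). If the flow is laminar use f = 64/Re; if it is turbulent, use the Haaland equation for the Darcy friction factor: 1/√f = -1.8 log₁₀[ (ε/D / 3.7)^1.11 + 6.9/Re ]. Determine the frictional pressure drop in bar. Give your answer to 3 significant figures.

Cross-sectional area A = πD²/4 = π(0.0127)²/4 = 0.0001267 m²; mean velocity V = Q/A = 0.000932/0.0001267 = 7.357 m/s.
Reynolds number Re = ρVD/μ = 1100 · 7.357 · 0.0127 / 0.0127 = 8093.
Re > 4000 → turbulent. Relative roughness ε/D = 3.9e-06/0.0127 = 0.000307. Haaland: 1/√f = -1.8 log₁₀[(0.000307/3.7)^1.11 + 6.9/8093] = -1.8 log₁₀[2.95e-05 + 0.000853] = 5.498, so f = 0.03308.
Total minor-loss coefficient ΣK = 1·0.21 = 0.21.
ΔP = [f·L/D + ΣK]·(ρV²/2) = [0.03308·22.5/0.0127 + 0.21]·(1100·7.357²/2) = [58.61 + 0.21]·2.977e+04 = 1.751e+06 Pa.
ΔP = 1.751e+06 Pa = 17.5 bar.

ΔP ≈ 17.5 bar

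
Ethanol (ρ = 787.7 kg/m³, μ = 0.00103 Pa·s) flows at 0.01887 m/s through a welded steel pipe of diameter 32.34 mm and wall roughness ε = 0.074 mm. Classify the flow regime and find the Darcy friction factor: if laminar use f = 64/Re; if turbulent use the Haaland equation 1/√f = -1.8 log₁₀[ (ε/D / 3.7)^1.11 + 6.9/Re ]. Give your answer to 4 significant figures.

f ≈ 0.1371

Re = ρVD/μ = 787.7·0.01887·0.03234/0.00103 = 466.7.
Re < 2300 → laminar, so f = 64/Re = 0.1371 (roughness is irrelevant in laminar flow).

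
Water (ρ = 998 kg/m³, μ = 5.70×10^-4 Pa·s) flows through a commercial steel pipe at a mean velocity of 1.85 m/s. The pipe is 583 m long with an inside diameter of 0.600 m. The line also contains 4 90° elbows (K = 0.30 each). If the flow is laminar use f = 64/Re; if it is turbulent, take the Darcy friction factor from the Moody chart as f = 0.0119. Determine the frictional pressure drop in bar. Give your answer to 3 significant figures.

ΔP ≈ 0.218 bar

Reynolds number Re = ρVD/μ = 998 · 1.85 · 0.6 / 0.00057 = 1.943e+06.
Re > 4000 → turbulent; use the Moody-chart value f = 0.0119.
Total minor-loss coefficient ΣK = 4·0.3 = 1.2.
ΔP = [f·L/D + ΣK]·(ρV²/2) = [0.0119·583/0.6 + 1.2]·(998·1.85²/2) = [11.56 + 1.2]·1708 = 2.18e+04 Pa.
ΔP = 2.18e+04 Pa = 0.218 bar.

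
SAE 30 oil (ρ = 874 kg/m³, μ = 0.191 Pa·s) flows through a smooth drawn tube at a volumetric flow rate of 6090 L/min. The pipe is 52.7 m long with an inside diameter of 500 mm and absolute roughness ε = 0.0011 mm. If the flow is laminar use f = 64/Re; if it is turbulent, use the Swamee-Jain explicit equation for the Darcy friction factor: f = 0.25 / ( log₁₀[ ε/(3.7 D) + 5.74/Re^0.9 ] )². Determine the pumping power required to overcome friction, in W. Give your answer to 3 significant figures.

P ≈ 67.6 W

Q = 6090 L/min = 6090/60000 = 0.1015 m³/s.
Cross-sectional area A = πD²/4 = π(0.5)²/4 = 0.1963 m²; mean velocity V = Q/A = 0.1015/0.1963 = 0.5169 m/s.
Reynolds number Re = ρVD/μ = 874 · 0.5169 · 0.5 / 0.191 = 1183.
Re < 2300 → laminar flow, so f = 64/Re = 64/1183 = 0.05411 (the turbulent correlation is not needed).
Darcy-Weisbach: ΔP = f(L/D)(ρV²/2) = 0.05411·(52.7/0.5)·(874·0.5169²/2) = 0.05411·105.4·116.8 = 666 Pa.
Pumping power P = QΔP = 0.1015·666 = 67.60 W = 67.6 W.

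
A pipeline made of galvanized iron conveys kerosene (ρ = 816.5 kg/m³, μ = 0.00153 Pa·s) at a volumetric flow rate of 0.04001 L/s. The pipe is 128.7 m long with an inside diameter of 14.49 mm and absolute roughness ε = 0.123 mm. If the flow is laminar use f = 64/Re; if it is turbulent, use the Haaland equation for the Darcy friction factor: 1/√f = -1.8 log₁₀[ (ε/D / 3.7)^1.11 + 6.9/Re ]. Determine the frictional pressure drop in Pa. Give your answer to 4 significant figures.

Q = 0.04001 L/s = 0.04001/1000 = 4.001e-05 m³/s.
Cross-sectional area A = πD²/4 = π(0.01449)²/4 = 0.0001649 m²; mean velocity V = Q/A = 4.001e-05/0.0001649 = 0.2426 m/s.
Reynolds number Re = ρVD/μ = 816.5 · 0.2426 · 0.01449 / 0.00153 = 1876.
Re < 2300 → laminar flow, so f = 64/Re = 64/1876 = 0.03411 (the turbulent correlation is not needed).
Darcy-Weisbach: ΔP = f(L/D)(ρV²/2) = 0.03411·(128.7/0.01449)·(816.5·0.2426²/2) = 0.03411·8882·24.03 = 7282 Pa.

ΔP ≈ 7282 Pa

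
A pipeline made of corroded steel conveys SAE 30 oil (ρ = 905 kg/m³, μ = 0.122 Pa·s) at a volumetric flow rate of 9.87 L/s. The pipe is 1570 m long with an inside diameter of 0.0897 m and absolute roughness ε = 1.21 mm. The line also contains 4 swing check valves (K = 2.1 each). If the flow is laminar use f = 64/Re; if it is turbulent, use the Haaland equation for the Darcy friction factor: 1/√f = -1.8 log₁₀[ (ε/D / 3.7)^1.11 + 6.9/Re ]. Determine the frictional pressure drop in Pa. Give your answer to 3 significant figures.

Q = 9.87 L/s = 9.87/1000 = 0.00987 m³/s.
Cross-sectional area A = πD²/4 = π(0.0897)²/4 = 0.006319 m²; mean velocity V = Q/A = 0.00987/0.006319 = 1.562 m/s.
Reynolds number Re = ρVD/μ = 905 · 1.562 · 0.0897 / 0.122 = 1039.
Re < 2300 → laminar flow, so f = 64/Re = 64/1039 = 0.06158 (the turbulent correlation is not needed).
Total minor-loss coefficient ΣK = 4·2.1 = 8.4.
ΔP = [f·L/D + ΣK]·(ρV²/2) = [0.06158·1570/0.0897 + 8.4]·(905·1.562²/2) = [1078 + 8.4]·1104 = 1.199e+06 Pa.

ΔP ≈ 1.20×10^6 Pa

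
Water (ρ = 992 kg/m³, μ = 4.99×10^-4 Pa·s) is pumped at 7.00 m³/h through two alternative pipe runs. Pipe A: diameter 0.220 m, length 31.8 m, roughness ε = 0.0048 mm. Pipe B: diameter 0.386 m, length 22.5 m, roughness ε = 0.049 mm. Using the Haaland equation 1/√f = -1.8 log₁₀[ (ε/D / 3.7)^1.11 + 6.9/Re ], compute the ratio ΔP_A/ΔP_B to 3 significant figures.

Pipe A: V = Q/A = 0.001944/0.03801 = 0.05115 m/s; Re = 2.237e+04; ε/D = 2.18e-05; Haaland → f = 0.02507; ΔP_A = f(L/D)(ρV²/2) = 4.703 Pa.
Pipe B: V = Q/A = 0.001944/0.117 = 0.01662 m/s; Re = 1.275e+04; ε/D = 0.000127; Haaland → f = 0.02908; ΔP_B = f(L/D)(ρV²/2) = 0.2321 Pa.
ΔP_A/ΔP_B = 4.703/0.2321 = 20.3.

ΔP_A/ΔP_B ≈ 20.3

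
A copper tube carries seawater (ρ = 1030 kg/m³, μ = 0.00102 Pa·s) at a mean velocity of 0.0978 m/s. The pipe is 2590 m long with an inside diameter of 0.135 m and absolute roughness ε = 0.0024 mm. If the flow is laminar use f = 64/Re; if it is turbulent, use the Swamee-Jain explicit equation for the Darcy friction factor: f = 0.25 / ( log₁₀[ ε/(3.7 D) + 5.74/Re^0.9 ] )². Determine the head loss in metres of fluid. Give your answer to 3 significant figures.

h_f ≈ 0.268 m

Reynolds number Re = ρVD/μ = 1030 · 0.0978 · 0.135 / 0.00102 = 1.333e+04.
Re > 4000 → turbulent. Relative roughness ε/D = 2.4e-06/0.135 = 1.78e-05. Swamee-Jain: f = 0.25/(log₁₀[1.78e-05/3.7 + 5.74/1.333e+04^0.9])² = 0.25/(log₁₀[4.8e-06 + 0.00111])² = 0.25/(-2.952)² = 0.0287.
Darcy-Weisbach: ΔP = f(L/D)(ρV²/2) = 0.0287·(2590/0.135)·(1030·0.0978²/2) = 0.0287·1.919e+04·4.926 = 2712 Pa.
Head loss h_f = ΔP/(ρg) = 2712/(1030·9.81) = 0.268 m.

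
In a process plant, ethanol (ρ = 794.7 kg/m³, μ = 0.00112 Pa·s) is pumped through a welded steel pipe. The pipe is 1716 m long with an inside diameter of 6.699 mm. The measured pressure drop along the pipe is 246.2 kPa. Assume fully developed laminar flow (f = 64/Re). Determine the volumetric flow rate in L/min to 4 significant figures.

Q ≈ 0.3799 L/min

For laminar flow, f = 64/Re with Re = ρVD/μ, so Darcy-Weisbach reduces to ΔP = 32μLV/D². Solving for V: V = ΔP·D²/(32μL) = 2.462e+05·(0.006699)²/(32·0.00112·1716) = 0.1796 m/s.
Check: Re = ρVD/μ = 794.7·0.1796·0.006699/0.00112 = 853.9 < 2300, so the laminar assumption holds.
Q = V·A = 0.1796·(π/4·0.006699²) = 6.332e-06 m³/s = 0.3799 L/min.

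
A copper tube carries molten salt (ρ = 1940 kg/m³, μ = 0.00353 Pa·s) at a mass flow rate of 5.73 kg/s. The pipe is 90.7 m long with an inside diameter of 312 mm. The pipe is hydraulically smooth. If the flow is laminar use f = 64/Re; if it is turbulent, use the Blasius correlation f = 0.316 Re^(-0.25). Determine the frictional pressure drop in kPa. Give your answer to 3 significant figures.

ΔP ≈ 0.0147 kPa

A = πD²/4 = π(0.312)²/4 = 0.07645 m²; mean velocity V = ṁ/(ρA) = 5.73/(1940 · 0.07645) = 0.03863 m/s.
Reynolds number Re = ρVD/μ = 1940 · 0.03863 · 0.312 / 0.00353 = 6624.
Re > 4000 → turbulent. Smooth-pipe (Blasius): f = 0.316 Re^(-0.25) = 0.316/(6624)^0.25 = 0.03503.
Darcy-Weisbach: ΔP = f(L/D)(ρV²/2) = 0.03503·(90.7/0.312)·(1940·0.03863²/2) = 0.03503·290.7·1.448 = 14.74 Pa.
ΔP = 14.74 Pa = 0.0147 kPa.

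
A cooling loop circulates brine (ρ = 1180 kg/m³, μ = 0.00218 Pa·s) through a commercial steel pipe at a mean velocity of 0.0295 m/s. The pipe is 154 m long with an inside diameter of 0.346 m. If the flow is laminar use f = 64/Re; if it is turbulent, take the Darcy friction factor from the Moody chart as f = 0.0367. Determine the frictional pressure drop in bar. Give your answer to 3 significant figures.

Reynolds number Re = ρVD/μ = 1180 · 0.0295 · 0.346 / 0.00218 = 5525.
Re > 4000 → turbulent; use the Moody-chart value f = 0.0367.
Darcy-Weisbach: ΔP = f(L/D)(ρV²/2) = 0.0367·(154/0.346)·(1180·0.0295²/2) = 0.0367·445.1·0.5134 = 8.387 Pa.
ΔP = 8.387 Pa = 8.39×10^-5 bar.

ΔP ≈ 8.39×10^-5 bar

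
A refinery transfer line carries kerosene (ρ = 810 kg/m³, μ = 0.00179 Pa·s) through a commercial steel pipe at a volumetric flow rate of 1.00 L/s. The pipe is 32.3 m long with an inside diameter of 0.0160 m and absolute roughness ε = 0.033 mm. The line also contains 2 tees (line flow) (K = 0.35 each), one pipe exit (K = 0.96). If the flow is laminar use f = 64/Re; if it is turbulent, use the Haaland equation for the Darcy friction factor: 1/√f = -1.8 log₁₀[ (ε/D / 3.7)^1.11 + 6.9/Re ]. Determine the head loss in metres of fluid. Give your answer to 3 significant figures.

h_f ≈ 71.7 m

Q = 1.00 L/s = 1.00/1000 = 0.001 m³/s.
Cross-sectional area A = πD²/4 = π(0.016)²/4 = 0.0002011 m²; mean velocity V = Q/A = 0.001/0.0002011 = 4.974 m/s.
Reynolds number Re = ρVD/μ = 810 · 4.974 · 0.016 / 0.00179 = 3.601e+04.
Re > 4000 → turbulent. Relative roughness ε/D = 3.3e-05/0.016 = 0.00206. Haaland: 1/√f = -1.8 log₁₀[(0.00206/3.7)^1.11 + 6.9/3.601e+04] = -1.8 log₁₀[0.000244 + 0.000192] = 6.049, so f = 0.02733.
Total minor-loss coefficient ΣK = 2·0.35 + 1·0.96 = 1.66.
ΔP = [f·L/D + ΣK]·(ρV²/2) = [0.02733·32.3/0.016 + 1.66]·(810·4.974²/2) = [55.18 + 1.66]·1.002e+04 = 5.694e+05 Pa.
Head loss h_f = ΔP/(ρg) = 5.694e+05/(810·9.81) = 71.7 m.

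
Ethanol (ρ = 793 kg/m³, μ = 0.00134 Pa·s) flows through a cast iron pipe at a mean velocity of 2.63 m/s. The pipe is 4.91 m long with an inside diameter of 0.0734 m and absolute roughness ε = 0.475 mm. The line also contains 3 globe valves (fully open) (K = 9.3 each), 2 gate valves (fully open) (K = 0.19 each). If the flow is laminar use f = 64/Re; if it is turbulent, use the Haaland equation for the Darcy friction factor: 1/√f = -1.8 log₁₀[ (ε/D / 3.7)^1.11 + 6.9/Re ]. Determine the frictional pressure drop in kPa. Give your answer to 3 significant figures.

ΔP ≈ 83.7 kPa

Reynolds number Re = ρVD/μ = 793 · 2.63 · 0.0734 / 0.00134 = 1.142e+05.
Re > 4000 → turbulent. Relative roughness ε/D = 0.000475/0.0734 = 0.00647. Haaland: 1/√f = -1.8 log₁₀[(0.00647/3.7)^1.11 + 6.9/1.142e+05] = -1.8 log₁₀[0.00087 + 6.04e-05] = 5.456, so f = 0.03359.
Total minor-loss coefficient ΣK = 3·9.3 + 2·0.19 = 28.3.
ΔP = [f·L/D + ΣK]·(ρV²/2) = [0.03359·4.91/0.0734 + 28.3]·(793·2.63²/2) = [2.247 + 28.3]·2743 = 8.372e+04 Pa.
ΔP = 8.372e+04 Pa = 83.7 kPa.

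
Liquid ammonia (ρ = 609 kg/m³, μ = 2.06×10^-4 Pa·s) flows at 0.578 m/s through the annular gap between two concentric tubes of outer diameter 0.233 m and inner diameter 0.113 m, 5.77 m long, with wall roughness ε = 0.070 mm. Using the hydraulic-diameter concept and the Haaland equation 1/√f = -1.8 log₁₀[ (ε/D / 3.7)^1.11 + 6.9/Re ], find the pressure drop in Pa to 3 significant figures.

ΔP ≈ 93.1 Pa

Hydraulic diameter D_h = 4A/P = D_o - D_i = 0.233 - 0.113 = 0.12 m.
Re = ρVD_h/μ = 609·0.578·0.12/0.000206 = 2.05e+05.
ε/D_h = 7e-05/0.12 = 0.000583; Haaland gives 1/√f = -1.8 log₁₀[6.02e-05+3.37e-05] = 7.25, so f = 0.01903.
ΔP = f(L/D_h)(ρV²/2) = 0.01903·5.77/0.12·101.7 = 93.07 Pa.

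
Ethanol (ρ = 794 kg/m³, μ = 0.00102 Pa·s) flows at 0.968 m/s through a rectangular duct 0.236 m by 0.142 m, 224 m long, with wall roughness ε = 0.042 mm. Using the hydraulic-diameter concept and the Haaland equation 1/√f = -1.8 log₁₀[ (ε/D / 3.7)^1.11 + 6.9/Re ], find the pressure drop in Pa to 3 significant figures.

Hydraulic diameter D_h = 4A/P = 4·(0.236·0.142)/(2·(0.236+0.142)) = 0.134/0.756 = 0.1773 m.
Re = ρVD_h/μ = 794·0.968·0.1773/0.00102 = 1.336e+05.
ε/D_h = 4.2e-05/0.1773 = 0.000237; Haaland gives 1/√f = -1.8 log₁₀[2.21e-05+5.16e-05] = 7.438, so f = 0.01808.
ΔP = f(L/D_h)(ρV²/2) = 0.01808·224/0.1773·372 = 8495 Pa.

ΔP ≈ 8500 Pa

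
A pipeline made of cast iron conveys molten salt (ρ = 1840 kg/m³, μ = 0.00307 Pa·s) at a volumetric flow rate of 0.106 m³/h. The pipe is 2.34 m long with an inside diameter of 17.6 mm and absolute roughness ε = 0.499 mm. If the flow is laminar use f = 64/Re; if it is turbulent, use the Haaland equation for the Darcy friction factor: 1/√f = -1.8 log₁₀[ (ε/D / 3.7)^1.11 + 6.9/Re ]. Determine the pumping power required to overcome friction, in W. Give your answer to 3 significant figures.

P ≈ 0.00264 W

Q = 0.106 m³/h = 0.106/3600 = 2.944e-05 m³/s.
Cross-sectional area A = πD²/4 = π(0.0176)²/4 = 0.0002433 m²; mean velocity V = Q/A = 2.944e-05/0.0002433 = 0.121 m/s.
Reynolds number Re = ρVD/μ = 1840 · 0.121 · 0.0176 / 0.00307 = 1277.
Re < 2300 → laminar flow, so f = 64/Re = 64/1277 = 0.05013 (the turbulent correlation is not needed).
Darcy-Weisbach: ΔP = f(L/D)(ρV²/2) = 0.05013·(2.34/0.0176)·(1840·0.121²/2) = 0.05013·133·13.48 = 89.82 Pa.
Pumping power P = QΔP = 2.944e-05·89.82 = 0.002645 W = 0.00264 W.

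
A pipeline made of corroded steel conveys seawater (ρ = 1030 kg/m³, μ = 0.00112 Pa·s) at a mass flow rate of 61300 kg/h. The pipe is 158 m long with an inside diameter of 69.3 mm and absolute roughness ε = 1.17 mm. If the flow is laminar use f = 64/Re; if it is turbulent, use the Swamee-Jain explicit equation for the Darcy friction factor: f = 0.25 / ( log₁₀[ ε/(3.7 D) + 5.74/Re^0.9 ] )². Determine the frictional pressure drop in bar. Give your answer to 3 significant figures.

ΔP ≈ 10.4 bar

ṁ = 61300 kg/h = 61300/3600 = 17.03 kg/s.
A = πD²/4 = π(0.0693)²/4 = 0.003772 m²; mean velocity V = ṁ/(ρA) = 17.03/(1030 · 0.003772) = 4.383 m/s.
Reynolds number Re = ρVD/μ = 1030 · 4.383 · 0.0693 / 0.00112 = 2.793e+05.
Re > 4000 → turbulent. Relative roughness ε/D = 0.00117/0.0693 = 0.0169. Swamee-Jain: f = 0.25/(log₁₀[0.0169/3.7 + 5.74/2.793e+05^0.9])² = 0.25/(log₁₀[0.00456 + 7.2e-05])² = 0.25/(-2.334)² = 0.04589.
Darcy-Weisbach: ΔP = f(L/D)(ρV²/2) = 0.04589·(158/0.0693)·(1030·4.383²/2) = 0.04589·2280·9893 = 1.035e+06 Pa.
ΔP = 1.035e+06 Pa = 10.4 bar.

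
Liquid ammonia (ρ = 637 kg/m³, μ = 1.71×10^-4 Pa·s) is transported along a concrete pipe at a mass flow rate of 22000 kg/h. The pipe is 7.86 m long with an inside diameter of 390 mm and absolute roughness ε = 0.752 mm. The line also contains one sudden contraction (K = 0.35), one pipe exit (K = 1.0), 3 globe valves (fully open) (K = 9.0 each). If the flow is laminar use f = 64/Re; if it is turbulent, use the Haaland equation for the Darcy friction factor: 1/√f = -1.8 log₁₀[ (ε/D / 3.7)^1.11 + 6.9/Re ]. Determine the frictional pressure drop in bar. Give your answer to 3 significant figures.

ΔP ≈ 5.93×10^-4 bar

ṁ = 22000 kg/h = 22000/3600 = 6.111 kg/s.
A = πD²/4 = π(0.39)²/4 = 0.1195 m²; mean velocity V = ṁ/(ρA) = 6.111/(637 · 0.1195) = 0.08031 m/s.
Reynolds number Re = ρVD/μ = 637 · 0.08031 · 0.39 / 0.000171 = 1.167e+05.
Re > 4000 → turbulent. Relative roughness ε/D = 0.000752/0.39 = 0.00193. Haaland: 1/√f = -1.8 log₁₀[(0.00193/3.7)^1.11 + 6.9/1.167e+05] = -1.8 log₁₀[0.000227 + 5.91e-05] = 6.378, so f = 0.02458.
Total minor-loss coefficient ΣK = 1·0.35 + 1·1 + 3·9 = 28.4.
ΔP = [f·L/D + ΣK]·(ρV²/2) = [0.02458·7.86/0.39 + 28.4]·(637·0.08031²/2) = [0.4954 + 28.4]·2.054 = 59.25 Pa.
ΔP = 59.25 Pa = 5.93×10^-4 bar.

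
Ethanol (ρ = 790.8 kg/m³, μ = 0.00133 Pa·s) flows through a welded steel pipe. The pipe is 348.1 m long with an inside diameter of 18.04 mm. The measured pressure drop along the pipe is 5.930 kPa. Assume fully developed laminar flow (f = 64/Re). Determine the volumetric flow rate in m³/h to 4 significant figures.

Q ≈ 0.1199 m³/h

For laminar flow, f = 64/Re with Re = ρVD/μ, so Darcy-Weisbach reduces to ΔP = 32μLV/D². Solving for V: V = ΔP·D²/(32μL) = 5930·(0.01804)²/(32·0.00133·348.1) = 0.1303 m/s.
Check: Re = ρVD/μ = 790.8·0.1303·0.01804/0.00133 = 1397 < 2300, so the laminar assumption holds.
Q = V·A = 0.1303·(π/4·0.01804²) = 3.33e-05 m³/s = 0.1199 m³/h.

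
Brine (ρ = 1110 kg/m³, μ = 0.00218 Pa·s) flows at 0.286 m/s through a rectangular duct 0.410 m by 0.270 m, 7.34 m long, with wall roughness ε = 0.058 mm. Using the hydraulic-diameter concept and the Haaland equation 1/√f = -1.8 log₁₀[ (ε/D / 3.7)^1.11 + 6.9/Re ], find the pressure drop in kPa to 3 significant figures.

Hydraulic diameter D_h = 4A/P = 4·(0.41·0.27)/(2·(0.41+0.27)) = 0.4428/1.36 = 0.3256 m.
Re = ρVD_h/μ = 1110·0.286·0.3256/0.00218 = 4.741e+04.
ε/D_h = 5.8e-05/0.3256 = 0.000178; Haaland gives 1/√f = -1.8 log₁₀[1.61e-05+0.000146] = 6.825, so f = 0.02147.
ΔP = f(L/D_h)(ρV²/2) = 0.02147·7.34/0.3256·45.4 = 21.97 Pa.
ΔP = 0.0220 kPa.

ΔP ≈ 0.0220 kPa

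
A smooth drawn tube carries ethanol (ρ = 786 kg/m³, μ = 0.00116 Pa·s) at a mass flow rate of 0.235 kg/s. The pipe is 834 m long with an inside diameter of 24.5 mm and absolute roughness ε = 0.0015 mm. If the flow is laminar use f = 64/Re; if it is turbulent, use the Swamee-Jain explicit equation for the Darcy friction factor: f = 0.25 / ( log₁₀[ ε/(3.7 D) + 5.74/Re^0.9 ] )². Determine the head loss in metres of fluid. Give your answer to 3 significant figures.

A = πD²/4 = π(0.0245)²/4 = 0.0004714 m²; mean velocity V = ṁ/(ρA) = 0.235/(786 · 0.0004714) = 0.6342 m/s.
Reynolds number Re = ρVD/μ = 786 · 0.6342 · 0.0245 / 0.00116 = 1.053e+04.
Re > 4000 → turbulent. Relative roughness ε/D = 1.5e-06/0.0245 = 6.12e-05. Swamee-Jain: f = 0.25/(log₁₀[6.12e-05/3.7 + 5.74/1.053e+04^0.9])² = 0.25/(log₁₀[1.65e-05 + 0.00138])² = 0.25/(-2.856)² = 0.03065.
Darcy-Weisbach: ΔP = f(L/D)(ρV²/2) = 0.03065·(834/0.0245)·(786·0.6342²/2) = 0.03065·3.404e+04·158.1 = 1.649e+05 Pa.
Head loss h_f = ΔP/(ρg) = 1.649e+05/(786·9.81) = 21.4 m.

h_f ≈ 21.4 m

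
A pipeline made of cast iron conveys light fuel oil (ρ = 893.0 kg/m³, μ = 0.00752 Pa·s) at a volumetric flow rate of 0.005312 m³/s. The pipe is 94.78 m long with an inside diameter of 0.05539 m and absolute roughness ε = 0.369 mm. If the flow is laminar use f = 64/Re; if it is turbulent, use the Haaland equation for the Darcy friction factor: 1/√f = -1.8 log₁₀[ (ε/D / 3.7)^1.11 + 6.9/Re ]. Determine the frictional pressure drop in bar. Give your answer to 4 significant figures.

Cross-sectional area A = πD²/4 = π(0.05539)²/4 = 0.00241 m²; mean velocity V = Q/A = 0.005312/0.00241 = 2.204 m/s.
Reynolds number Re = ρVD/μ = 893 · 2.204 · 0.05539 / 0.00752 = 1.45e+04.
Re > 4000 → turbulent. Relative roughness ε/D = 0.000369/0.05539 = 0.00666. Haaland: 1/√f = -1.8 log₁₀[(0.00666/3.7)^1.11 + 6.9/1.45e+04] = -1.8 log₁₀[0.000898 + 0.000476] = 5.151, so f = 0.03768.
Darcy-Weisbach: ΔP = f(L/D)(ρV²/2) = 0.03768·(94.78/0.05539)·(893·2.204²/2) = 0.03768·1711·2170 = 1.399e+05 Pa.
ΔP = 1.399e+05 Pa = 1.399 bar.

ΔP ≈ 1.399 bar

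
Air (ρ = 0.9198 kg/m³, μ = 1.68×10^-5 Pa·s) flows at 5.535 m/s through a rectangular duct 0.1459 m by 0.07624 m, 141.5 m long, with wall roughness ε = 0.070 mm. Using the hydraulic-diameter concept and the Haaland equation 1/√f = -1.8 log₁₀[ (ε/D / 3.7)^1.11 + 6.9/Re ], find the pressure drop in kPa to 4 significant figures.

Hydraulic diameter D_h = 4A/P = 4·(0.1459·0.07624)/(2·(0.1459+0.07624)) = 0.04449/0.4443 = 0.1001 m.
Re = ρVD_h/μ = 0.9198·5.535·0.1001/1.68e-05 = 3.035e+04.
ε/D_h = 7e-05/0.1001 = 0.000699; Haaland gives 1/√f = -1.8 log₁₀[7.36e-05+0.000227] = 6.339, so f = 0.02489.
ΔP = f(L/D_h)(ρV²/2) = 0.02489·141.5/0.1001·14.09 = 495.4 Pa.
ΔP = 0.4954 kPa.

ΔP ≈ 0.4954 kPa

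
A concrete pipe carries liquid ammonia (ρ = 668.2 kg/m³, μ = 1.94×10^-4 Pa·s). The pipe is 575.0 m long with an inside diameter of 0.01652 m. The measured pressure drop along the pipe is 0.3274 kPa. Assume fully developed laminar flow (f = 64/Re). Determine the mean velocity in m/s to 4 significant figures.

For laminar flow, f = 64/Re with Re = ρVD/μ, so Darcy-Weisbach reduces to ΔP = 32μLV/D². Solving for V: V = ΔP·D²/(32μL) = 327.4·(0.01652)²/(32·0.000194·575) = 0.02503 m/s.
Check: Re = ρVD/μ = 668.2·0.02503·0.01652/0.000194 = 1424 < 2300, so the laminar assumption holds.

V ≈ 0.02503 m/s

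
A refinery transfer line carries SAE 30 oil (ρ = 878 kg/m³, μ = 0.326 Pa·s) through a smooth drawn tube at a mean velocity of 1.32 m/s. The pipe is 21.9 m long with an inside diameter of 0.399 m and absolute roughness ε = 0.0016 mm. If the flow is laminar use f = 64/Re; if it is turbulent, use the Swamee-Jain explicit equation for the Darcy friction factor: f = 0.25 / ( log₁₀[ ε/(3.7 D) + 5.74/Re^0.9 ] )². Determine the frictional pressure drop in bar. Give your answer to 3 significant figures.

Reynolds number Re = ρVD/μ = 878 · 1.32 · 0.399 / 0.326 = 1418.
Re < 2300 → laminar flow, so f = 64/Re = 64/1418 = 0.04512 (the turbulent correlation is not needed).
Darcy-Weisbach: ΔP = f(L/D)(ρV²/2) = 0.04512·(21.9/0.399)·(878·1.32²/2) = 0.04512·54.89·764.9 = 1894 Pa.
ΔP = 1894 Pa = 0.0189 bar.

ΔP ≈ 0.0189 bar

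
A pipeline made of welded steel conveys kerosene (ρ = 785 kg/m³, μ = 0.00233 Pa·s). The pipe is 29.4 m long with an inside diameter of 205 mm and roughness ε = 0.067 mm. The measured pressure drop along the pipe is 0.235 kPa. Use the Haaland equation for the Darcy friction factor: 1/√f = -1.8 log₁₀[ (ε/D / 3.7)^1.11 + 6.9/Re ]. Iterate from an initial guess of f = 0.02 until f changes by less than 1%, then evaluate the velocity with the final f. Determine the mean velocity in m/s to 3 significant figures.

V ≈ 0.415 m/s

Rearranging Darcy-Weisbach: V = √(2·ΔP·D/(f·L·ρ)). With ε/D = 6.7e-05/0.205 = 0.000327, iterate starting from f = 0.02:
  f = 0.02 → V = √(2·235·0.205/(0.02·29.4·785)) = 0.4569 m/s; Re = ρVD/μ = 3.156e+04; f → 0.02379
  f = 0.02379 → V = 0.4189 m/s; Re = 2.893e+04; f → 0.02424
  f = 0.02424 → V = 0.415 m/s; Re = 2.866e+04; f → 0.02429
Converged (Δf/f < 1%). With the final f = 0.02429: V = √(2·235·0.205/(0.02429·29.4·785)) = 0.4146 m/s.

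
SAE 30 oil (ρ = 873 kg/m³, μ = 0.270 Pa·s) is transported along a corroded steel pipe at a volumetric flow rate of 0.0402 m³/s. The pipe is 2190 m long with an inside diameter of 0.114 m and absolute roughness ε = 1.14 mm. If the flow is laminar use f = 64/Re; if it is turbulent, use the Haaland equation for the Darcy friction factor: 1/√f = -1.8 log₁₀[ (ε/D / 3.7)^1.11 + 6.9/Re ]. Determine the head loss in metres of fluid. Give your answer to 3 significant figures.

h_f ≈ 670 m

Cross-sectional area A = πD²/4 = π(0.114)²/4 = 0.01021 m²; mean velocity V = Q/A = 0.0402/0.01021 = 3.938 m/s.
Reynolds number Re = ρVD/μ = 873 · 3.938 · 0.114 / 0.27 = 1452.
Re < 2300 → laminar flow, so f = 64/Re = 64/1452 = 0.04409 (the turbulent correlation is not needed).
Darcy-Weisbach: ΔP = f(L/D)(ρV²/2) = 0.04409·(2190/0.114)·(873·3.938²/2) = 0.04409·1.921e+04·6771 = 5.734e+06 Pa.
Head loss h_f = ΔP/(ρg) = 5.734e+06/(873·9.81) = 670 m.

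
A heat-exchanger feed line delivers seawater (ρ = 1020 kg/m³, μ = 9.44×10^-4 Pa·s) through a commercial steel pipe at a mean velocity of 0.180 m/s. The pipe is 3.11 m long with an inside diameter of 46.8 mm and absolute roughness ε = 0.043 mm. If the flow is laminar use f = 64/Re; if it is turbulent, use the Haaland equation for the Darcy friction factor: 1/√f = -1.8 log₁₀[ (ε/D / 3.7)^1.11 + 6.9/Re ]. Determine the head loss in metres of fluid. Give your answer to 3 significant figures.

h_f ≈ 0.00360 m

Reynolds number Re = ρVD/μ = 1020 · 0.18 · 0.0468 / 0.000944 = 9102.
Re > 4000 → turbulent. Relative roughness ε/D = 4.3e-05/0.0468 = 0.000919. Haaland: 1/√f = -1.8 log₁₀[(0.000919/3.7)^1.11 + 6.9/9102] = -1.8 log₁₀[9.96e-05 + 0.000758] = 5.52, so f = 0.03282.
Darcy-Weisbach: ΔP = f(L/D)(ρV²/2) = 0.03282·(3.11/0.0468)·(1020·0.18²/2) = 0.03282·66.45·16.52 = 36.04 Pa.
Head loss h_f = ΔP/(ρg) = 36.04/(1020·9.81) = 0.00360 m.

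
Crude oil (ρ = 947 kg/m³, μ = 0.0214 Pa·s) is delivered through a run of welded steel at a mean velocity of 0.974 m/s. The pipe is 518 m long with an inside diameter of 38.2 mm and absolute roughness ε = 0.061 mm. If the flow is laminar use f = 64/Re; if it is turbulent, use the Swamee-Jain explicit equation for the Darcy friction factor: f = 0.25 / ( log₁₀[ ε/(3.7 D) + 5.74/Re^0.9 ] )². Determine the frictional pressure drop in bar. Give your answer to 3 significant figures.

ΔP ≈ 2.37 bar

Reynolds number Re = ρVD/μ = 947 · 0.974 · 0.0382 / 0.0214 = 1646.
Re < 2300 → laminar flow, so f = 64/Re = 64/1646 = 0.03887 (the turbulent correlation is not needed).
Darcy-Weisbach: ΔP = f(L/D)(ρV²/2) = 0.03887·(518/0.0382)·(947·0.974²/2) = 0.03887·1.356e+04·449.2 = 2.368e+05 Pa.
ΔP = 2.368e+05 Pa = 2.37 bar.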